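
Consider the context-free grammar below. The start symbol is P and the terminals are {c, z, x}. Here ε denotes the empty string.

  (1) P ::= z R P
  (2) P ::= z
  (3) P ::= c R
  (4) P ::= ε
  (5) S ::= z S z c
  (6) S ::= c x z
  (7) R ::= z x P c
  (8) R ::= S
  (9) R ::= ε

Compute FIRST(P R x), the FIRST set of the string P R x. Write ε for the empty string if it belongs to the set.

FIRST(P) = {ε, c, z}
FIRST(S) = {c, z}
FIRST(R) = {ε, c, z}  (via S)
FIRST(P R x): take FIRST of each symbol in turn, carrying on past any symbol whose FIRST contains ε; result {c, x, z}.

{c, x, z}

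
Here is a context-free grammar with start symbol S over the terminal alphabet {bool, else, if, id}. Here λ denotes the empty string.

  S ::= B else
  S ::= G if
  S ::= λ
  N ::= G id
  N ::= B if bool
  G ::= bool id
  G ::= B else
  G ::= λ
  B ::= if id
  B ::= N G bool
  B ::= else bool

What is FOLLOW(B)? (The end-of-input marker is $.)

{else, if}

FIRST(S): from S::=B else we get {bool, else, id, if}; from S::=G if we get {bool, else, id, if}; from S::=λ we get {λ}. So FIRST(S) = {λ, bool, else, id, if}.
FIRST(N): from N::=G id we get {bool, else, id, if}; from N::=B if bool we get {bool, else, id, if}. So FIRST(N) = {bool, else, id, if}.
FIRST(B): from B::=if id we get {if}; from B::=N G bool we get {bool, else, id, if}; from B::=else bool we get {else}. So FIRST(B) = {bool, else, id, if}.
FIRST(G): from G::=bool id we get {bool}; from G::=B else we get {bool, else, id, if}; from G::=λ we get {λ}. So FIRST(G) = {λ, bool, else, id, if}.
FOLLOW(S) includes $ since S is the start symbol.
FOLLOW(S): S appears on no right-hand side. Thus FOLLOW(S) = {$}.
FOLLOW(N): in B::=N G bool, N is followed by G bool with FIRST {bool, else, id, if}. Thus FOLLOW(N) = {bool, else, id, if}.
FOLLOW(G): in S::=G if, G is followed by if with FIRST {if}; in N::=G id, G is followed by id with FIRST {id}; in B::=N G bool, G is followed by bool with FIRST {bool}. Thus FOLLOW(G) = {bool, id, if}.
FOLLOW(B): in S::=B else, B is followed by else with FIRST {else}; in N::=B if bool, B is followed by if bool with FIRST {if}; in G::=B else, B is followed by else with FIRST {else}. Thus FOLLOW(B) = {else, if}.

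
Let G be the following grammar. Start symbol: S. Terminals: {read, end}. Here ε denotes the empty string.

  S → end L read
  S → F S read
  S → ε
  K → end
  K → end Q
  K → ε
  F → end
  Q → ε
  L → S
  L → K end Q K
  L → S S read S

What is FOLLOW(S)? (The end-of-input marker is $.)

FIRST(K) = {ε, end}
FIRST(F) = {end}
FIRST(Q) = {ε}
FIRST(S) = {ε, end}  (via F S read)
FIRST(L) = {ε, end, read}  (via S, K end Q K, S S read S)
FOLLOW(S) includes $ since S is the start symbol.
FOLLOW(F): in S→F S read, F is followed by S read with FIRST {end, read}. Thus FOLLOW(F) = {end, read}.
FOLLOW(L): in S→end L read, L is followed by read with FIRST {read}. Thus FOLLOW(L) = {read}.
FOLLOW(S): in S→F S read, S is followed by read with FIRST {read}; in L→S, the suffix after S is empty, so FOLLOW(S) ⊇ FOLLOW(L) = {read}; in L→S S read S (occurrence 1), S is followed by S read S with FIRST {end, read}; in L→S S read S (occurrence 2), S is followed by read S with FIRST {read}; in L→S S read S (occurrence 3), the suffix after S is empty, so FOLLOW(S) ⊇ FOLLOW(L) = {read}. Thus FOLLOW(S) = {$, end, read}.
FOLLOW(K): in L→K end Q K (occurrence 1), K is followed by end Q K with FIRST {end}; in L→K end Q K (occurrence 2), the suffix after K is empty, so FOLLOW(K) ⊇ FOLLOW(L) = {read}. Thus FOLLOW(K) = {end, read}.
FOLLOW(Q): in K→end Q, the suffix after Q is empty, so FOLLOW(Q) ⊇ FOLLOW(K) = {end, read}; in L→K end Q K, Q is followed by K with FIRST {ε, end}; in L→K end Q K, the suffix after Q is nullable, so FOLLOW(Q) ⊇ FOLLOW(L) = {read}. Thus FOLLOW(Q) = {end, read}.

{$, end, read}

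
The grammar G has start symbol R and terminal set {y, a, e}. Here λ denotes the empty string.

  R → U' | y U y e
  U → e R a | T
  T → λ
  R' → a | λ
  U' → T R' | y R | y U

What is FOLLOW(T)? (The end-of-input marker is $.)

FIRST(T) = {λ}
FIRST(R') = {λ, a}
FIRST(U) = {λ, e}  (via T)
FIRST(U') = {λ, a, y}  (via T R')
FIRST(R) = {λ, a, y}  (via U')
FOLLOW(R) includes $ since R is the start symbol.
FOLLOW(R): in U→e R a, R is followed by a with FIRST {a}; in U'→y R, the suffix after R is empty, so FOLLOW(R) ⊇ FOLLOW(U') = {$, a}. Thus FOLLOW(R) = {$, a}.
FOLLOW(U'): in R→U', the suffix after U' is empty, so FOLLOW(U') ⊇ FOLLOW(R) = {$, a}. Thus FOLLOW(U') = {$, a}.
FOLLOW(U): in R→y U y e, U is followed by y e with FIRST {y}; in U'→y U, the suffix after U is empty, so FOLLOW(U) ⊇ FOLLOW(U') = {$, a}. Thus FOLLOW(U) = {$, a, y}.
FOLLOW(T): in U→T, the suffix after T is empty, so FOLLOW(T) ⊇ FOLLOW(U) = {$, a, y}; in U'→T R', T is followed by R' with FIRST {λ, a}; in U'→T R', the suffix after T is nullable, so FOLLOW(T) ⊇ FOLLOW(U') = {$, a}. Thus FOLLOW(T) = {$, a, y}.
FOLLOW(R'): in U'→T R', the suffix after R' is empty, so FOLLOW(R') ⊇ FOLLOW(U') = {$, a}. Thus FOLLOW(R') = {$, a}.

{$, a, y}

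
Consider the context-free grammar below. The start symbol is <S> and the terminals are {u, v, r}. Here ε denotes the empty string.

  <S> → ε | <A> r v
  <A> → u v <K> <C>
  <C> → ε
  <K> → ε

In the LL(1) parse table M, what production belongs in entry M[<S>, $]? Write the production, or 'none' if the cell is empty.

FIRST(<A>) = {u}
FIRST(<C>) = {ε}
FIRST(<K>) = {ε}
FIRST(<S>) = {ε, u}  (via <A> r v)
FOLLOW(<S>) includes $ since <S> is the start symbol.
FOLLOW(<S>): <S> appears on no right-hand side. Thus FOLLOW(<S>) = {$}.
For <S> → ε: FIRST(ε) = {ε}, so it goes in M[<S>, t] for t ∈ {}; since ε ∈ FIRST, also for every t ∈ FOLLOW(<S>) = {$}.
For <S> → <A> r v: FIRST(<A> r v) = {u}, so it goes in M[<S>, t] for t ∈ {u}.

<S> → ε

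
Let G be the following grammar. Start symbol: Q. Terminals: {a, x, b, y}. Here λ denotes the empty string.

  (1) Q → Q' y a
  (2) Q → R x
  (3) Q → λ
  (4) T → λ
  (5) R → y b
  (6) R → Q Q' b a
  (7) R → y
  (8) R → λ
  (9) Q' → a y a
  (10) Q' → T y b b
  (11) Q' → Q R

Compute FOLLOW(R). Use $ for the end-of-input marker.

{b, x, y}

FIRST(T): from T→λ we get {λ}. So FIRST(T) = {λ}.
FIRST(Q): from Q→Q' y a we get {a, b, x, y}; from Q→R x we get {a, b, x, y}; from Q→λ we get {λ}. So FIRST(Q) = {λ, a, b, x, y}.
FIRST(R): from R→y b we get {y}; from R→Q Q' b a we get {a, b, x, y}; from R→y we get {y}; from R→λ we get {λ}. So FIRST(R) = {λ, a, b, x, y}.
FIRST(Q'): from Q'→a y a we get {a}; from Q'→T y b b we get {y}; from Q'→Q R we get {λ, a, b, x, y}. So FIRST(Q') = {λ, a, b, x, y}.
FOLLOW(Q) includes $ since Q is the start symbol.
FOLLOW(T): in Q'→T y b b, T is followed by y b b with FIRST {y}. Thus FOLLOW(T) = {y}.
FOLLOW(Q'): in Q→Q' y a, Q' is followed by y a with FIRST {y}; in R→Q Q' b a, Q' is followed by b a with FIRST {b}. Thus FOLLOW(Q') = {b, y}.
FOLLOW(Q): in R→Q Q' b a, Q is followed by Q' b a with FIRST {a, b, x, y}; in Q'→Q R, Q is followed by R with FIRST {λ, a, b, x, y}; in Q'→Q R, the suffix after Q is nullable, so FOLLOW(Q) ⊇ FOLLOW(Q') = {b, y}. Thus FOLLOW(Q) = {$, a, b, x, y}.
FOLLOW(R): in Q→R x, R is followed by x with FIRST {x}; in Q'→Q R, the suffix after R is empty, so FOLLOW(R) ⊇ FOLLOW(Q') = {b, y}. Thus FOLLOW(R) = {b, x, y}.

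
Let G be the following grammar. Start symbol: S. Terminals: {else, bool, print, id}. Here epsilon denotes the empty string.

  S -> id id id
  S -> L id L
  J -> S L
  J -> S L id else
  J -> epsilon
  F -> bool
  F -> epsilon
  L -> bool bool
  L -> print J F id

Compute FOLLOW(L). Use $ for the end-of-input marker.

{$, bool, id, print}

FIRST(F): from F->bool we get {bool}; from F->epsilon we get {epsilon}. So FIRST(F) = {epsilon, bool}.
FIRST(L): from L->bool bool we get {bool}; from L->print J F id we get {print}. So FIRST(L) = {bool, print}.
FIRST(S): from S->id id id we get {id}; from S->L id L we get {bool, print}. So FIRST(S) = {bool, id, print}.
FIRST(J): from J->S L we get {bool, id, print}; from J->S L id else we get {bool, id, print}; from J->epsilon we get {epsilon}. So FIRST(J) = {epsilon, bool, id, print}.
FOLLOW(S) includes $ since S is the start symbol.
FOLLOW(S): in J->S L, S is followed by L with FIRST {bool, print}; in J->S L id else, S is followed by L id else with FIRST {bool, print}. Thus FOLLOW(S) = {$, bool, print}.
FOLLOW(J): in L->print J F id, J is followed by F id with FIRST {bool, id}. Thus FOLLOW(J) = {bool, id}.
FOLLOW(F): in L->print J F id, F is followed by id with FIRST {id}. Thus FOLLOW(F) = {id}.
FOLLOW(L): in S->L id L (occurrence 1), L is followed by id L with FIRST {id}; in S->L id L (occurrence 2), the suffix after L is empty, so FOLLOW(L) ⊇ FOLLOW(S) = {$, bool, print}; in J->S L, the suffix after L is empty, so FOLLOW(L) ⊇ FOLLOW(J) = {bool, id}; in J->S L id else, L is followed by id else with FIRST {id}. Thus FOLLOW(L) = {$, bool, id, print}.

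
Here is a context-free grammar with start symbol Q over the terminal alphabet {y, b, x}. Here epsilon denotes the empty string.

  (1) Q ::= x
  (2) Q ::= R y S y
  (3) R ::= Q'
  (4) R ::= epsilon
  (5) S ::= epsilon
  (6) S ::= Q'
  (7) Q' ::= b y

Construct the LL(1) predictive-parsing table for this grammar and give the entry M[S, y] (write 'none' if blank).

S ::= epsilon

FIRST(Q') = {b}
FIRST(R) = {epsilon, b}  (via Q')
FIRST(S) = {epsilon, b}  (via Q')
FIRST(Q) = {b, x, y}  (via R y S y)
FOLLOW(Q) includes $ since Q is the start symbol.
FOLLOW(S): in Q::=R y S y, S is followed by y with FIRST {y}. Thus FOLLOW(S) = {y}.
For S ::= epsilon: FIRST(epsilon) = {epsilon}, so it goes in M[S, t] for t ∈ {}; since epsilon ∈ FIRST, also for every t ∈ FOLLOW(S) = {y}.
For S ::= Q': FIRST(Q') = {b}, so it goes in M[S, t] for t ∈ {b}.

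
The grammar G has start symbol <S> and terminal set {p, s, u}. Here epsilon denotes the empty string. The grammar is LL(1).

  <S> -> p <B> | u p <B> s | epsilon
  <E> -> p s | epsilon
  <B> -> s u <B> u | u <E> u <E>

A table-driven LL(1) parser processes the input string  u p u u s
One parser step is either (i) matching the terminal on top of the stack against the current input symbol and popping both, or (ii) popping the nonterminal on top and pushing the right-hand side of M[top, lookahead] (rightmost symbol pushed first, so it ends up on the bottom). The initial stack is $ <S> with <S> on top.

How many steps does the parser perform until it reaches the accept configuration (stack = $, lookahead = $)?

9

     Stack            Input        Action
  1  $ <S>            u p u u s $  expand <S> -> u p <B> s
  2  $ s <B> p u      u p u u s $  match u
  3  $ s <B> p        p u u s $    match p
  4  $ s <B>          u u s $      expand <B> -> u <E> u <E>
  5  $ s <E> u <E> u  u u s $      match u
  6  $ s <E> u <E>    u s $        expand <E> -> epsilon
  7  $ s <E> u        u s $        match u
  8  $ s <E>          s $          expand <E> -> epsilon
  9  $ s              s $          match s
Accept reached after 9 steps.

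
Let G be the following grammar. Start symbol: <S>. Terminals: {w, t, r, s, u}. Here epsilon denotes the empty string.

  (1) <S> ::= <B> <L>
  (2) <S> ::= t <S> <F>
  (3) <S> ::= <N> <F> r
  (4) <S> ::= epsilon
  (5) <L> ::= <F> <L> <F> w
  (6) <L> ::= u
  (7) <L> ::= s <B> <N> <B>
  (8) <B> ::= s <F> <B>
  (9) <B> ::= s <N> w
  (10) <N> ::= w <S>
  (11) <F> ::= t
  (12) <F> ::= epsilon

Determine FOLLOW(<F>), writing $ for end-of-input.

FIRST(<B>): from <B>::=s <F> <B> we get {s}; from <B>::=s <N> w we get {s}. So FIRST(<B>) = {s}.
FIRST(<N>): from <N>::=w <S> we get {w}. So FIRST(<N>) = {w}.
FIRST(<F>): from <F>::=t we get {t}; from <F>::=epsilon we get {epsilon}. So FIRST(<F>) = {epsilon, t}.
FIRST(<S>): from <S>::=<B> <L> we get {s}; from <S>::=t <S> <F> we get {t}; from <S>::=<N> <F> r we get {w}; from <S>::=epsilon we get {epsilon}. So FIRST(<S>) = {epsilon, s, t, w}.
FIRST(<L>): from <L>::=<F> <L> <F> w we get {s, t, u}; from <L>::=u we get {u}; from <L>::=s <B> <N> <B> we get {s}. So FIRST(<L>) = {s, t, u}.
FOLLOW(<S>) includes $ since <S> is the start symbol.
FOLLOW(<N>): in <S>::=<N> <F> r, <N> is followed by <F> r with FIRST {r, t}; in <L>::=s <B> <N> <B>, <N> is followed by <B> with FIRST {s}; in <B>::=s <N> w, <N> is followed by w with FIRST {w}. Thus FOLLOW(<N>) = {r, s, t, w}.
FOLLOW(<S>): in <S>::=t <S> <F>, <S> is followed by <F> with FIRST {epsilon, t}; in <S>::=t <S> <F>, the suffix after <S> is nullable (adds nothing new); in <N>::=w <S>, the suffix after <S> is empty, so FOLLOW(<S>) ⊇ FOLLOW(<N>) = {r, s, t, w}. Thus FOLLOW(<S>) = {$, r, s, t, w}.
FOLLOW(<L>): in <S>::=<B> <L>, the suffix after <L> is empty, so FOLLOW(<L>) ⊇ FOLLOW(<S>) = {$, r, s, t, w}; in <L>::=<F> <L> <F> w, <L> is followed by <F> w with FIRST {t, w}. Thus FOLLOW(<L>) = {$, r, s, t, w}.
FOLLOW(<B>): in <S>::=<B> <L>, <B> is followed by <L> with FIRST {s, t, u}; in <L>::=s <B> <N> <B> (occurrence 1), <B> is followed by <N> <B> with FIRST {w}; in <L>::=s <B> <N> <B> (occurrence 2), the suffix after <B> is empty, so FOLLOW(<B>) ⊇ FOLLOW(<L>) = {$, r, s, t, w}; in <B>::=s <F> <B>, the suffix after <B> is empty (adds nothing new). Thus FOLLOW(<B>) = {$, r, s, t, u, w}.
FOLLOW(<F>): in <S>::=t <S> <F>, the suffix after <F> is empty, so FOLLOW(<F>) ⊇ FOLLOW(<S>) = {$, r, s, t, w}; in <S>::=<N> <F> r, <F> is followed by r with FIRST {r}; in <L>::=<F> <L> <F> w (occurrence 1), <F> is followed by <L> <F> w with FIRST {s, t, u}; in <L>::=<F> <L> <F> w (occurrence 2), <F> is followed by w with FIRST {w}; in <B>::=s <F> <B>, <F> is followed by <B> with FIRST {s}. Thus FOLLOW(<F>) = {$, r, s, t, u, w}.

{$, r, s, t, u, w}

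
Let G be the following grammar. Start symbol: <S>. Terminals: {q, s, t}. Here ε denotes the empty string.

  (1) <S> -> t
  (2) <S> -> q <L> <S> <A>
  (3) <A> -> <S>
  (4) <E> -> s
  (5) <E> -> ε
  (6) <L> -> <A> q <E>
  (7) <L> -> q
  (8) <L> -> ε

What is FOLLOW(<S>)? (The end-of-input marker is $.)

{$, q, t}

FIRST(<S>): from <S>->t we get {t}; from <S>->q <L> <S> <A> we get {q}. So FIRST(<S>) = {q, t}.
FIRST(<E>): from <E>->s we get {s}; from <E>->ε we get {ε}. So FIRST(<E>) = {ε, s}.
FIRST(<A>): from <A>-><S> we get {q, t}. So FIRST(<A>) = {q, t}.
FIRST(<L>): from <L>-><A> q <E> we get {q, t}; from <L>->q we get {q}; from <L>->ε we get {ε}. So FIRST(<L>) = {ε, q, t}.
FOLLOW(<S>) includes $ since <S> is the start symbol.
FOLLOW(<L>): in <S>->q <L> <S> <A>, <L> is followed by <S> <A> with FIRST {q, t}. Thus FOLLOW(<L>) = {q, t}.
FOLLOW(<E>): in <L>-><A> q <E>, the suffix after <E> is empty, so FOLLOW(<E>) ⊇ FOLLOW(<L>) = {q, t}. Thus FOLLOW(<E>) = {q, t}.
FOLLOW(<S>): in <S>->q <L> <S> <A>, <S> is followed by <A> with FIRST {q, t}; in <A>-><S>, the suffix after <S> is empty, so FOLLOW(<S>) ⊇ FOLLOW(<A>) = {$, q, t}. Thus FOLLOW(<S>) = {$, q, t}.
FOLLOW(<A>): in <S>->q <L> <S> <A>, the suffix after <A> is empty, so FOLLOW(<A>) ⊇ FOLLOW(<S>) = {$, q, t}; in <L>-><A> q <E>, <A> is followed by q <E> with FIRST {q}. Thus FOLLOW(<A>) = {$, q, t}.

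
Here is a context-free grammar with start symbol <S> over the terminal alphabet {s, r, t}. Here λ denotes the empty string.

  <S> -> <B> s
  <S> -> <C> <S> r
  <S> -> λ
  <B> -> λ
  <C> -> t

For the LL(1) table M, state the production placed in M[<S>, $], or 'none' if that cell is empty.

<S> -> λ

FIRST(<B>) = {λ}
FIRST(<C>) = {t}
FIRST(<S>) = {λ, s, t}  (via <B> s, <C> <S> r)
FOLLOW(<S>) includes $ since <S> is the start symbol.
FOLLOW(<S>): in <S>-><C> <S> r, <S> is followed by r with FIRST {r}. Thus FOLLOW(<S>) = {$, r}.
For <S> -> <B> s: FIRST(<B> s) = {s}, so it goes in M[<S>, t] for t ∈ {s}.
For <S> -> <C> <S> r: FIRST(<C> <S> r) = {t}, so it goes in M[<S>, t] for t ∈ {t}.
For <S> -> λ: FIRST(λ) = {λ}, so it goes in M[<S>, t] for t ∈ {}; since λ ∈ FIRST, also for every t ∈ FOLLOW(<S>) = {$, r}.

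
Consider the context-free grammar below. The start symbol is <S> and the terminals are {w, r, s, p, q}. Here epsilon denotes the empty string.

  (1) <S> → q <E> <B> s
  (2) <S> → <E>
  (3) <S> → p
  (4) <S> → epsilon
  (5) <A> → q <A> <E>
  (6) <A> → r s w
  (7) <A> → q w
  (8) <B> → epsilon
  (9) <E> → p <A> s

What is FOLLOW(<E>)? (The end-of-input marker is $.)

FIRST(<A>) = {q, r}
FIRST(<B>) = {epsilon}
FIRST(<E>) = {p}
FIRST(<S>) = {epsilon, p, q}  (via <E>)
FOLLOW(<S>) includes $ since <S> is the start symbol.
FOLLOW(<S>): <S> appears on no right-hand side. Thus FOLLOW(<S>) = {$}.
FOLLOW(<A>): in <A>→q <A> <E>, <A> is followed by <E> with FIRST {p}; in <E>→p <A> s, <A> is followed by s with FIRST {s}. Thus FOLLOW(<A>) = {p, s}.
FOLLOW(<B>): in <S>→q <E> <B> s, <B> is followed by s with FIRST {s}. Thus FOLLOW(<B>) = {s}.
FOLLOW(<E>): in <S>→q <E> <B> s, <E> is followed by <B> s with FIRST {s}; in <S>→<E>, the suffix after <E> is empty, so FOLLOW(<E>) ⊇ FOLLOW(<S>) = {$}; in <A>→q <A> <E>, the suffix after <E> is empty, so FOLLOW(<E>) ⊇ FOLLOW(<A>) = {p, s}. Thus FOLLOW(<E>) = {$, p, s}.

{$, p, s}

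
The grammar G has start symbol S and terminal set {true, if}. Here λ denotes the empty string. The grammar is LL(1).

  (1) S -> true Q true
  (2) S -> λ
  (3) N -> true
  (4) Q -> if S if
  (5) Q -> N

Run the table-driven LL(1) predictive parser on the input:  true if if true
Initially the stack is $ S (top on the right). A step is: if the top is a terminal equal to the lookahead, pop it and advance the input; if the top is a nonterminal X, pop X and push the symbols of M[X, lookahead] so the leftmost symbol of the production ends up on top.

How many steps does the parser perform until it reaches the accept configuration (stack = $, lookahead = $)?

7

step 1: stack=$ S  input=true if if true $  — expand S -> true Q true
step 2: stack=$ true Q true  input=true if if true $  — match true
step 3: stack=$ true Q  input=if if true $  — expand Q -> if S if
step 4: stack=$ true if S if  input=if if true $  — match if
step 5: stack=$ true if S  input=if true $  — expand S -> λ
step 6: stack=$ true if  input=if true $  — match if
step 7: stack=$ true  input=true $  — match true
Accept reached after 7 steps.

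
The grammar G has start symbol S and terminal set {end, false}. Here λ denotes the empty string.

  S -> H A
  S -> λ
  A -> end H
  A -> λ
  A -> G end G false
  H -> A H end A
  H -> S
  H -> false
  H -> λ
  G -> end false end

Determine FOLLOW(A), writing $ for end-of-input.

{$, end, false}

FIRST(G) = {end}
FIRST(A) = {λ, end}  (via G end G false)
FIRST(S) = {λ, end, false}  (via H A)
FIRST(H) = {λ, end, false}  (via A H end A, S)
FOLLOW(S) includes $ since S is the start symbol.
FOLLOW(G): in A->G end G false (occurrence 1), G is followed by end G false with FIRST {end}; in A->G end G false (occurrence 2), G is followed by false with FIRST {false}. Thus FOLLOW(G) = {end, false}.
FOLLOW(S): in H->S, the suffix after S is empty, so FOLLOW(S) ⊇ FOLLOW(H) = {$, end, false}. Thus FOLLOW(S) = {$, end, false}.
FOLLOW(A): in S->H A, the suffix after A is empty, so FOLLOW(A) ⊇ FOLLOW(S) = {$, end, false}; in H->A H end A (occurrence 1), A is followed by H end A with FIRST {end, false}; in H->A H end A (occurrence 2), the suffix after A is empty, so FOLLOW(A) ⊇ FOLLOW(H) = {$, end, false}. Thus FOLLOW(A) = {$, end, false}.
FOLLOW(H): in S->H A, H is followed by A with FIRST {λ, end}; in S->H A, the suffix after H is nullable, so FOLLOW(H) ⊇ FOLLOW(S) = {$, end, false}; in A->end H, the suffix after H is empty, so FOLLOW(H) ⊇ FOLLOW(A) = {$, end, false}; in H->A H end A, H is followed by end A with FIRST {end}. Thus FOLLOW(H) = {$, end, false}.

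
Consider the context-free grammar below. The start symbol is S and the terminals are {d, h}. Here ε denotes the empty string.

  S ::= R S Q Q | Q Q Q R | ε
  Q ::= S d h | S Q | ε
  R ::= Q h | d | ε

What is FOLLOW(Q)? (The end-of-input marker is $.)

{$, d, h}

FIRST(S) = {ε, d, h}  (via R S Q Q, Q Q Q R)
FIRST(Q) = {ε, d, h}  (via S d h, S Q)
FIRST(R) = {ε, d, h}  (via Q h)
FOLLOW(S) includes $ since S is the start symbol.
FOLLOW(S): in S::=R S Q Q, S is followed by Q Q with FIRST {ε, d, h}; in S::=R S Q Q, the suffix after S is nullable (adds nothing new); in Q::=S d h, S is followed by d h with FIRST {d}; in Q::=S Q, S is followed by Q with FIRST {ε, d, h}; in Q::=S Q, the suffix after S is nullable, so FOLLOW(S) ⊇ FOLLOW(Q) = {$, d, h}. Thus FOLLOW(S) = {$, d, h}.
FOLLOW(Q): in S::=R S Q Q (occurrence 1), Q is followed by Q with FIRST {ε, d, h}; in S::=R S Q Q (occurrence 1), the suffix after Q is nullable, so FOLLOW(Q) ⊇ FOLLOW(S) = {$, d, h}; in S::=R S Q Q (occurrence 2), the suffix after Q is empty, so FOLLOW(Q) ⊇ FOLLOW(S) = {$, d, h}; in S::=Q Q Q R (occurrence 1), Q is followed by Q Q R with FIRST {ε, d, h}; in S::=Q Q Q R (occurrence 1), the suffix after Q is nullable, so FOLLOW(Q) ⊇ FOLLOW(S) = {$, d, h}; in S::=Q Q Q R (occurrence 2), Q is followed by Q R with FIRST {ε, d, h}; in S::=Q Q Q R (occurrence 2), the suffix after Q is nullable, so FOLLOW(Q) ⊇ FOLLOW(S) = {$, d, h}; in S::=Q Q Q R (occurrence 3), Q is followed by R with FIRST {ε, d, h}; in S::=Q Q Q R (occurrence 3), the suffix after Q is nullable, so FOLLOW(Q) ⊇ FOLLOW(S) = {$, d, h}; in Q::=S Q, the suffix after Q is empty (adds nothing new); in R::=Q h, Q is followed by h with FIRST {h}. Thus FOLLOW(Q) = {$, d, h}.
FOLLOW(R): in S::=R S Q Q, R is followed by S Q Q with FIRST {ε, d, h}; in S::=R S Q Q, the suffix after R is nullable, so FOLLOW(R) ⊇ FOLLOW(S) = {$, d, h}; in S::=Q Q Q R, the suffix after R is empty, so FOLLOW(R) ⊇ FOLLOW(S) = {$, d, h}. Thus FOLLOW(R) = {$, d, h}.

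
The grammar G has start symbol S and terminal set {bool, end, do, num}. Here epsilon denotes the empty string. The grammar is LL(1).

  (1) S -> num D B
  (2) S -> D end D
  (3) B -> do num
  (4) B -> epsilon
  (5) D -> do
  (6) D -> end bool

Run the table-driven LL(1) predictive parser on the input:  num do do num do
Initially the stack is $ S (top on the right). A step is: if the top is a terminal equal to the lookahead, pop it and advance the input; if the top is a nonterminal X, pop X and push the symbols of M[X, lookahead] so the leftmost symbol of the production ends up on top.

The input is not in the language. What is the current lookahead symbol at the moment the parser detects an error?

do

     Stack      Input               Action
  1  $ S        num do do num do $  expand S -> num D B
  2  $ B D num  num do do num do $  match num
  3  $ B D      do do num do $      expand D -> do
  4  $ B do     do do num do $      match do
  5  $ B        do num do $         expand B -> do num
  6  $ num do   do num do $         match do
  7  $ num      num do $            match num
  8  $          do $                error: stack empty but input remains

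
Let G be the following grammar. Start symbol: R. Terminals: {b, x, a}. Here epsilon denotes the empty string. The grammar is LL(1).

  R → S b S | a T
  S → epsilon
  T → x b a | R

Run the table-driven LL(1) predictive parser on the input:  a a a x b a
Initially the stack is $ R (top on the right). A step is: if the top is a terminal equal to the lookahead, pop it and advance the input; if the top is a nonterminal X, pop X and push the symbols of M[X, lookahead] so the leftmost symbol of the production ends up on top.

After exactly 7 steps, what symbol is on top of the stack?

a

step 1: stack=$ R  input=a a a x b a $  — expand R → a T
step 2: stack=$ T a  input=a a a x b a $  — match a
step 3: stack=$ T  input=a a x b a $  — expand T → R
step 4: stack=$ R  input=a a x b a $  — expand R → a T
step 5: stack=$ T a  input=a a x b a $  — match a
step 6: stack=$ T  input=a x b a $  — expand T → R
step 7: stack=$ R  input=a x b a $  — expand R → a T
Stack after step 7: $ T a (top = a).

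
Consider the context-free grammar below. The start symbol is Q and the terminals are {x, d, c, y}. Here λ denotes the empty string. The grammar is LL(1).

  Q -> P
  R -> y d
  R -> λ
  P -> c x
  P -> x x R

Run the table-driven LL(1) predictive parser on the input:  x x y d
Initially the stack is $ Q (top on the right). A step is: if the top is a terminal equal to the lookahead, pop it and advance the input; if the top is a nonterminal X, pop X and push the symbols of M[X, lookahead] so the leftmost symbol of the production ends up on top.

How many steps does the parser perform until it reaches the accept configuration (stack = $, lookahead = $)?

7

step 1: stack=$ Q  input=x x y d $  — expand Q -> P
step 2: stack=$ P  input=x x y d $  — expand P -> x x R
step 3: stack=$ R x x  input=x x y d $  — match x
step 4: stack=$ R x  input=x y d $  — match x
step 5: stack=$ R  input=y d $  — expand R -> y d
step 6: stack=$ d y  input=y d $  — match y
step 7: stack=$ d  input=d $  — match d
Accept reached after 7 steps.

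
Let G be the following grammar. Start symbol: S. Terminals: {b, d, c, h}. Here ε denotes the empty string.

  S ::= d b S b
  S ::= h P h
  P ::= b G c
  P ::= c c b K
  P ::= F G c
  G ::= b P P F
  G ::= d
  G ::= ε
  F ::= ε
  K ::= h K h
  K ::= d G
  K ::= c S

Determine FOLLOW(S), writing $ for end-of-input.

FIRST(S) = {d, h}
FIRST(G) = {ε, b, d}
FIRST(F) = {ε}
FIRST(K) = {c, d, h}
FIRST(P) = {b, c, d}  (via F G c)
FOLLOW(S) includes $ since S is the start symbol.
FOLLOW(S): in S::=d b S b, S is followed by b with FIRST {b}; in K::=c S, the suffix after S is empty, so FOLLOW(S) ⊇ FOLLOW(K) = {b, c, d, h}. Thus FOLLOW(S) = {$, b, c, d, h}.
FOLLOW(P): in S::=h P h, P is followed by h with FIRST {h}; in G::=b P P F (occurrence 1), P is followed by P F with FIRST {b, c, d}; in G::=b P P F (occurrence 2), P is followed by F with FIRST {ε}; in G::=b P P F (occurrence 2), the suffix after P is nullable, so FOLLOW(P) ⊇ FOLLOW(G) = {b, c, d, h}. Thus FOLLOW(P) = {b, c, d, h}.
FOLLOW(K): in P::=c c b K, the suffix after K is empty, so FOLLOW(K) ⊇ FOLLOW(P) = {b, c, d, h}; in K::=h K h, K is followed by h with FIRST {h}. Thus FOLLOW(K) = {b, c, d, h}.
FOLLOW(G): in P::=b G c, G is followed by c with FIRST {c}; in P::=F G c, G is followed by c with FIRST {c}; in K::=d G, the suffix after G is empty, so FOLLOW(G) ⊇ FOLLOW(K) = {b, c, d, h}. Thus FOLLOW(G) = {b, c, d, h}.
FOLLOW(F): in P::=F G c, F is followed by G c with FIRST {b, c, d}; in G::=b P P F, the suffix after F is empty, so FOLLOW(F) ⊇ FOLLOW(G) = {b, c, d, h}. Thus FOLLOW(F) = {b, c, d, h}.

{$, b, c, d, h}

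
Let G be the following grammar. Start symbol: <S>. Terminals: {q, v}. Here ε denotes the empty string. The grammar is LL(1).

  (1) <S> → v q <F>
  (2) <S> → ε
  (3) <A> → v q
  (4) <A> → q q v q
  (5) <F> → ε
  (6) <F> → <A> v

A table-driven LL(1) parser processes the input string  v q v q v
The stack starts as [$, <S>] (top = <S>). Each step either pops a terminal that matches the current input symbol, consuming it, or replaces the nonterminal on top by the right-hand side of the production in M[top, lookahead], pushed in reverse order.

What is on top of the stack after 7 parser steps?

step 1: stack=$ <S>  input=v q v q v $  — expand <S> → v q <F>
step 2: stack=$ <F> q v  input=v q v q v $  — match v
step 3: stack=$ <F> q  input=q v q v $  — match q
step 4: stack=$ <F>  input=v q v $  — expand <F> → <A> v
step 5: stack=$ v <A>  input=v q v $  — expand <A> → v q
step 6: stack=$ v q v  input=v q v $  — match v
step 7: stack=$ v q  input=q v $  — match q
Stack after step 7: $ v (top = v).

v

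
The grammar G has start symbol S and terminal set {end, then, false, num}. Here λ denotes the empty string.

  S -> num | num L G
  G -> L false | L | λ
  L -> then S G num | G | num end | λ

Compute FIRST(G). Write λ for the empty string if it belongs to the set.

FIRST(S) = {num}
FIRST(G) = {λ, false, num, then}  (via L false, L)
FIRST(L) = {λ, false, num, then}  (via G)

{λ, false, num, then}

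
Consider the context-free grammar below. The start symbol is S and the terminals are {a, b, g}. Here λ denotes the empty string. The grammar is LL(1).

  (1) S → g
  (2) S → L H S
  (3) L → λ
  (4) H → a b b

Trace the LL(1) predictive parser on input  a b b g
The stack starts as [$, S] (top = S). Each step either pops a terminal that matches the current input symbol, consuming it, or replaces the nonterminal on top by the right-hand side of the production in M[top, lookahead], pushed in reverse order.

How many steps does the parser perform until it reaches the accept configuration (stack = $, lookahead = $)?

8

step 1: stack=$ S  input=a b b g $  — expand S → L H S
step 2: stack=$ S H L  input=a b b g $  — expand L → λ
step 3: stack=$ S H  input=a b b g $  — expand H → a b b
step 4: stack=$ S b b a  input=a b b g $  — match a
step 5: stack=$ S b b  input=b b g $  — match b
step 6: stack=$ S b  input=b g $  — match b
step 7: stack=$ S  input=g $  — expand S → g
step 8: stack=$ g  input=g $  — match g
Accept reached after 8 steps.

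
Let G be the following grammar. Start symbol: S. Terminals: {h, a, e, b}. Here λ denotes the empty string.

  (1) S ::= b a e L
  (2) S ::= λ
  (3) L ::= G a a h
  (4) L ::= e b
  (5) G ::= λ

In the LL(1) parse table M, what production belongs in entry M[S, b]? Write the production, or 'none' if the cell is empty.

FIRST(S) = {λ, b}
FIRST(G) = {λ}
FIRST(L) = {a, e}  (via G a a h)
FOLLOW(S) includes $ since S is the start symbol.
FOLLOW(S): S appears on no right-hand side. Thus FOLLOW(S) = {$}.
For S ::= b a e L: FIRST(b a e L) = {b}, so it goes in M[S, t] for t ∈ {b}.
For S ::= λ: FIRST(λ) = {λ}, so it goes in M[S, t] for t ∈ {}; since λ ∈ FIRST, also for every t ∈ FOLLOW(S) = {$}.

S ::= b a e L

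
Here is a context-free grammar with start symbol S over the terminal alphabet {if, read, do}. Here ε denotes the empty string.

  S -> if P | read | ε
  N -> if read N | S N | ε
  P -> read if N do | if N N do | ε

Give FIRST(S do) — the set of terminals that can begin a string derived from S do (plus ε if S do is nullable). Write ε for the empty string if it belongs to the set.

FIRST(S) = {ε, if, read}
FIRST(P) = {ε, if, read}
FIRST(N) = {ε, if, read}  (via S N)
FIRST(S do): take FIRST of each symbol in turn, carrying on past any symbol whose FIRST contains ε; result {do, if, read}.

{do, if, read}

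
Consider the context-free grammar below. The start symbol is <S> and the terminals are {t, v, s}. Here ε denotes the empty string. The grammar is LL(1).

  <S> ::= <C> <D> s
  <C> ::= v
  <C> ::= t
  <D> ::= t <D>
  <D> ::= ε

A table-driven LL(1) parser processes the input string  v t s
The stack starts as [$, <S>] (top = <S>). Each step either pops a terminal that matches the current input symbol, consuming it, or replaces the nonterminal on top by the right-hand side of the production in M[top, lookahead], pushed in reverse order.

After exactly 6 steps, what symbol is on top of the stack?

s

step 1: stack=$ <S>  input=v t s $  — expand <S> ::= <C> <D> s
step 2: stack=$ s <D> <C>  input=v t s $  — expand <C> ::= v
step 3: stack=$ s <D> v  input=v t s $  — match v
step 4: stack=$ s <D>  input=t s $  — expand <D> ::= t <D>
step 5: stack=$ s <D> t  input=t s $  — match t
step 6: stack=$ s <D>  input=s $  — expand <D> ::= ε
Stack after step 6: $ s (top = s).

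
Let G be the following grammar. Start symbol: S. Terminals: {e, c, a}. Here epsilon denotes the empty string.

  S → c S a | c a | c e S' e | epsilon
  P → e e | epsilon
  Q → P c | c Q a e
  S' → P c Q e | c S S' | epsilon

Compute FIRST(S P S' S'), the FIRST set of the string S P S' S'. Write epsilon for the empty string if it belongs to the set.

FIRST(S): from S→c S a we get {c}; from S→c a we get {c}; from S→c e S' e we get {c}; from S→epsilon we get {epsilon}. So FIRST(S) = {epsilon, c}.
FIRST(P): from P→e e we get {e}; from P→epsilon we get {epsilon}. So FIRST(P) = {epsilon, e}.
FIRST(Q): from Q→P c we get {c, e}; from Q→c Q a e we get {c}. So FIRST(Q) = {c, e}.
FIRST(S'): from S'→P c Q e we get {c, e}; from S'→c S S' we get {c}; from S'→epsilon we get {epsilon}. So FIRST(S') = {epsilon, c, e}.
FIRST(S P S' S'): take FIRST of each symbol in turn, carrying on past any symbol whose FIRST contains epsilon; result {epsilon, c, e}.

{epsilon, c, e}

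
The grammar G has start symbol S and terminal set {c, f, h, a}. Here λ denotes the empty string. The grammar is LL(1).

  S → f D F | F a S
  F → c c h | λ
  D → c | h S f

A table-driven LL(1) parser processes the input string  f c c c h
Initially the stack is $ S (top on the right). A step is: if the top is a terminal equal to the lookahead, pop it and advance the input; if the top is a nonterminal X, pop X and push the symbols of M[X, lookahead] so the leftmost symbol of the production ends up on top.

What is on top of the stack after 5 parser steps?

step 1: stack=$ S  input=f c c c h $  — expand S → f D F
step 2: stack=$ F D f  input=f c c c h $  — match f
step 3: stack=$ F D  input=c c c h $  — expand D → c
step 4: stack=$ F c  input=c c c h $  — match c
step 5: stack=$ F  input=c c h $  — expand F → c c h
Stack after step 5: $ h c c (top = c).

c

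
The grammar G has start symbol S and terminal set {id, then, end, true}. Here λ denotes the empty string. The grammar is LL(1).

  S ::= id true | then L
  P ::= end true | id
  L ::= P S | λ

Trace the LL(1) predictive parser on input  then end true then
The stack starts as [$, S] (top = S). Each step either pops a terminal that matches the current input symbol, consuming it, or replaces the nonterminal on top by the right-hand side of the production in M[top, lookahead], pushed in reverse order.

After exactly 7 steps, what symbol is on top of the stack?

then

     Stack         Input                 Action
  1  $ S           then end true then $  expand S ::= then L
  2  $ L then      then end true then $  match then
  3  $ L           end true then $       expand L ::= P S
  4  $ S P         end true then $       expand P ::= end true
  5  $ S true end  end true then $       match end
  6  $ S true      true then $           match true
  7  $ S           then $                expand S ::= then L
Stack after step 7: $ L then (top = then).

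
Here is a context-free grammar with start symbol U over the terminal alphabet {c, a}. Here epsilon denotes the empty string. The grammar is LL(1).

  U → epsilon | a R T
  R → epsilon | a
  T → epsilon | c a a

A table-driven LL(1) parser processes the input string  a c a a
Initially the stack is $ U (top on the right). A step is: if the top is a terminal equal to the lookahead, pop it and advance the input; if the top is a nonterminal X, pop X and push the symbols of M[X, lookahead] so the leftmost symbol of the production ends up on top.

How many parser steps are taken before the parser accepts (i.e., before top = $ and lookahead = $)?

step 1: stack=$ U  input=a c a a $  — expand U → a R T
step 2: stack=$ T R a  input=a c a a $  — match a
step 3: stack=$ T R  input=c a a $  — expand R → epsilon
step 4: stack=$ T  input=c a a $  — expand T → c a a
step 5: stack=$ a a c  input=c a a $  — match c
step 6: stack=$ a a  input=a a $  — match a
step 7: stack=$ a  input=a $  — match a
Accept reached after 7 steps.

7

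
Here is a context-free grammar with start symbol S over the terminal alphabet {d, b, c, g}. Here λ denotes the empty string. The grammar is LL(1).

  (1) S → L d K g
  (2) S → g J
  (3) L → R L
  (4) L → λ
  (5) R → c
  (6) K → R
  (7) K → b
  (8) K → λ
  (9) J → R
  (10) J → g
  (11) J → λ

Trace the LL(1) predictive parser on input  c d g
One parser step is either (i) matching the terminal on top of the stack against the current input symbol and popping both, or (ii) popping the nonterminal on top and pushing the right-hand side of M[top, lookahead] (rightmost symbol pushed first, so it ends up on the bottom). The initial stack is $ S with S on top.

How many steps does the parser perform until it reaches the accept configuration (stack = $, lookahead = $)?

8

step 1: stack=$ S  input=c d g $  — expand S → L d K g
step 2: stack=$ g K d L  input=c d g $  — expand L → R L
step 3: stack=$ g K d L R  input=c d g $  — expand R → c
step 4: stack=$ g K d L c  input=c d g $  — match c
step 5: stack=$ g K d L  input=d g $  — expand L → λ
step 6: stack=$ g K d  input=d g $  — match d
step 7: stack=$ g K  input=g $  — expand K → λ
step 8: stack=$ g  input=g $  — match g
Accept reached after 8 steps.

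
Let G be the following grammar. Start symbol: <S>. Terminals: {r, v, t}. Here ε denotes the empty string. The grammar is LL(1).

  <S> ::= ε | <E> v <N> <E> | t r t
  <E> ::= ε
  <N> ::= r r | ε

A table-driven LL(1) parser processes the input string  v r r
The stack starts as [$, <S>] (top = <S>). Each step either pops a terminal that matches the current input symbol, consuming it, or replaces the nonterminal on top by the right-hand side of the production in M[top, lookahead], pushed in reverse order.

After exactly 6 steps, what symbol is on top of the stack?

     Stack            Input    Action
  1  $ <S>            v r r $  expand <S> ::= <E> v <N> <E>
  2  $ <E> <N> v <E>  v r r $  expand <E> ::= ε
  3  $ <E> <N> v      v r r $  match v
  4  $ <E> <N>        r r $    expand <N> ::= r r
  5  $ <E> r r        r r $    match r
  6  $ <E> r          r $      match r
Stack after step 6: $ <E> (top = <E>).

<E>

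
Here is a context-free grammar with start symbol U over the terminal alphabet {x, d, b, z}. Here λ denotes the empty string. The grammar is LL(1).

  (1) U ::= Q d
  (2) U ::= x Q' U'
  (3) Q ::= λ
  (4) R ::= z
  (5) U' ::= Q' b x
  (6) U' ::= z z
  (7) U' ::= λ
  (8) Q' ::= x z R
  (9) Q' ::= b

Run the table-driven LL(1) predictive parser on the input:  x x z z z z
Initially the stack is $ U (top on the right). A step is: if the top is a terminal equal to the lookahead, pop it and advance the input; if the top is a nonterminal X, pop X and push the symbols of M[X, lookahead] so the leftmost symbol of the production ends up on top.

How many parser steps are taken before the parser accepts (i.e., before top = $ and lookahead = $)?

      Stack       Input          Action
   1  $ U         x x z z z z $  expand U ::= x Q' U'
   2  $ U' Q' x   x x z z z z $  match x
   3  $ U' Q'     x z z z z $    expand Q' ::= x z R
   4  $ U' R z x  x z z z z $    match x
   5  $ U' R z    z z z z $      match z
   6  $ U' R      z z z $        expand R ::= z
   7  $ U' z      z z z $        match z
   8  $ U'        z z $          expand U' ::= z z
   9  $ z z       z z $          match z
  10  $ z         z $            match z
Accept reached after 10 steps.

10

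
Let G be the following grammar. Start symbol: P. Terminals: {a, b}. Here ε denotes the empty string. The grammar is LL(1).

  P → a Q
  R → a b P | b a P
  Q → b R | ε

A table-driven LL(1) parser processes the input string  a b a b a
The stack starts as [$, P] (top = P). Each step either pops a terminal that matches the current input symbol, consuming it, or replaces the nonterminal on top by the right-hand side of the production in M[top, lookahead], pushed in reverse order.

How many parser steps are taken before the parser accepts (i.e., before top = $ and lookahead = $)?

10

      Stack    Input        Action
   1  $ P      a b a b a $  expand P → a Q
   2  $ Q a    a b a b a $  match a
   3  $ Q      b a b a $    expand Q → b R
   4  $ R b    b a b a $    match b
   5  $ R      a b a $      expand R → a b P
   6  $ P b a  a b a $      match a
   7  $ P b    b a $        match b
   8  $ P      a $          expand P → a Q
   9  $ Q a    a $          match a
  10  $ Q      $            expand Q → ε
Accept reached after 10 steps.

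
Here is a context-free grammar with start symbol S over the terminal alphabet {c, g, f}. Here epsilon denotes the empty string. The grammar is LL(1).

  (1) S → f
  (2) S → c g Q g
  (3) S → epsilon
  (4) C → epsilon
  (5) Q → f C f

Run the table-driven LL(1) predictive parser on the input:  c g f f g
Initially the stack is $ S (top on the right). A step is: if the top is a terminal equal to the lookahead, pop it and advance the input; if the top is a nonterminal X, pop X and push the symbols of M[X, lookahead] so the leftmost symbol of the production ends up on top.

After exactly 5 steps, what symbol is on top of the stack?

step 1: stack=$ S  input=c g f f g $  — expand S → c g Q g
step 2: stack=$ g Q g c  input=c g f f g $  — match c
step 3: stack=$ g Q g  input=g f f g $  — match g
step 4: stack=$ g Q  input=f f g $  — expand Q → f C f
step 5: stack=$ g f C f  input=f f g $  — match f
Stack after step 5: $ g f C (top = C).

C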